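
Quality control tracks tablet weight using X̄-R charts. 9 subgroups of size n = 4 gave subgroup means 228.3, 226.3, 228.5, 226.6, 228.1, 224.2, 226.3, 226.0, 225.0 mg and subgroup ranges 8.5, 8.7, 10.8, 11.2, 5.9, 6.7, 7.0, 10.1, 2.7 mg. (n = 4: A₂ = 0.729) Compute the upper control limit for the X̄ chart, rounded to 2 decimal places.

X̄̄ = (228.3 + 226.3 + 228.5 + 226.6 + 228.1 + 224.2 + 226.3 + 226.0 + 225.0) / 9 = 2039.3000 / 9 = 226.5889
R̄ = (8.5 + 8.7 + 10.8 + 11.2 + 5.9 + 6.7 + 7.0 + 10.1 + 2.7) / 9 = 71.6000 / 9 = 7.9556
UCL = X̄̄ + A₂·R̄ = 226.5889 + 0.729 × 7.9556 = 232.3885

232.39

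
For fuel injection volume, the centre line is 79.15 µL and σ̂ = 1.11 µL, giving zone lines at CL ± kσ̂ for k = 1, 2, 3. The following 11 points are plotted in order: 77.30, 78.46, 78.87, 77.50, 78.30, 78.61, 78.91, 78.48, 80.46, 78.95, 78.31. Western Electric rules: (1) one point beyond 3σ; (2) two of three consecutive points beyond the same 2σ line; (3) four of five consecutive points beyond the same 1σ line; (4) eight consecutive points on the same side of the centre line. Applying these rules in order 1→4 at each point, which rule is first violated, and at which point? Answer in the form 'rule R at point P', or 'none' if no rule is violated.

Zone of each point (C = within 1σ̂, B = 1σ̂–2σ̂, A = 2σ̂–3σ̂, * = beyond 3σ̂; sign = side of CL): 1:-B, 2:-C, 3:-C, 4:-B, 5:-C, 6:-C, 7:-C, 8:-C, 9:+B, 10:-C, 11:-C
Rule 4 (eight consecutive points on the same side of the centre line) is satisfied at point 8.

rule 4 at point 8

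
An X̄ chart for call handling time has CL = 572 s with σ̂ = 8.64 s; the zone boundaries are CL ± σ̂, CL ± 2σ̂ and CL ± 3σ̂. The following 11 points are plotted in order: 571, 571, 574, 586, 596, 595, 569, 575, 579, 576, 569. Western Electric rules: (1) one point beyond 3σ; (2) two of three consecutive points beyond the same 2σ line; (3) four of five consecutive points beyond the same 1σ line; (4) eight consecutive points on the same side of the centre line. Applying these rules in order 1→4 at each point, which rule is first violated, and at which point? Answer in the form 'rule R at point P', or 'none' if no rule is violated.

rule 2 at point 6

Zone of each point (C = within 1σ̂, B = 1σ̂–2σ̂, A = 2σ̂–3σ̂, * = beyond 3σ̂; sign = side of CL): 1:-C, 2:-C, 3:+C, 4:+B, 5:+A, 6:+A, 7:-C, 8:+C, 9:+C, 10:+C, 11:-C
Rule 2 (two of three consecutive points beyond the same 2σ limit) is satisfied at point 6.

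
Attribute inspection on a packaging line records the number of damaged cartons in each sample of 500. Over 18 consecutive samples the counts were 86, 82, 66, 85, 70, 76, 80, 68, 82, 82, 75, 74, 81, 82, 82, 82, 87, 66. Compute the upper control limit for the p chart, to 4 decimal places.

0.2049

p̄ = Σdᵢ / (k·n) = 1406 / (18 × 500) = 0.15622
UCL = p̄ + 3·√(p̄(1−p̄)/n) = 0.15622 + 3 × √(0.15622×0.84378/500) = 0.15622 + 3 × 0.01624 = 0.20493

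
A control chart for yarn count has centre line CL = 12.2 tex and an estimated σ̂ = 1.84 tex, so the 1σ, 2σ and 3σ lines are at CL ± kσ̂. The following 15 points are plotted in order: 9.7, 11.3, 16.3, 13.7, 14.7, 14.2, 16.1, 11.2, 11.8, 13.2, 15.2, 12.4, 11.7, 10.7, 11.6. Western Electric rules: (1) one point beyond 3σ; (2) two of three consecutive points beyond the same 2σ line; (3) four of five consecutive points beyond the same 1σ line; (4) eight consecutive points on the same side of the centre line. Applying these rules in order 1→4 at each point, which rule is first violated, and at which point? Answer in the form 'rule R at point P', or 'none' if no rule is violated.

Zone of each point (C = within 1σ̂, B = 1σ̂–2σ̂, A = 2σ̂–3σ̂, * = beyond 3σ̂; sign = side of CL): 1:-B, 2:-C, 3:+A, 4:+C, 5:+B, 6:+B, 7:+A, 8:-C, 9:-C, 10:+C, 11:+B, 12:+C, 13:-C, 14:-C, 15:-C
Rule 3 (four of five consecutive points beyond the same 1σ limit) is satisfied at point 7.

rule 3 at point 7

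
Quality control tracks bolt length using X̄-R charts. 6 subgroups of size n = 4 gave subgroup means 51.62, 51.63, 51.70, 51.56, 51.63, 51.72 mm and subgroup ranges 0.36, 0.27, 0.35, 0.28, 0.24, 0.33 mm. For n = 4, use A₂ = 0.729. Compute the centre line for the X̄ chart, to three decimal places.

X̄̄ = (51.62 + 51.63 + 51.70 + 51.56 + 51.63 + 51.72) / 6 = 309.8600 / 6 = 51.6433
CL = X̄̄ = 51.6433

51.643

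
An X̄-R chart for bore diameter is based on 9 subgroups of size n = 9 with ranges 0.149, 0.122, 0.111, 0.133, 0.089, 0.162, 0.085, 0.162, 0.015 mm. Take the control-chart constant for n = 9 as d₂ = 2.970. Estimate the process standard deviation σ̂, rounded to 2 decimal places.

R̄ = (0.149 + 0.122 + 0.111 + 0.133 + 0.089 + 0.162 + 0.085 + 0.162 + 0.015) / 9 = 0.1142
σ̂ = R̄ / d₂ = 0.1142 / 2.970 = 0.0385

0.04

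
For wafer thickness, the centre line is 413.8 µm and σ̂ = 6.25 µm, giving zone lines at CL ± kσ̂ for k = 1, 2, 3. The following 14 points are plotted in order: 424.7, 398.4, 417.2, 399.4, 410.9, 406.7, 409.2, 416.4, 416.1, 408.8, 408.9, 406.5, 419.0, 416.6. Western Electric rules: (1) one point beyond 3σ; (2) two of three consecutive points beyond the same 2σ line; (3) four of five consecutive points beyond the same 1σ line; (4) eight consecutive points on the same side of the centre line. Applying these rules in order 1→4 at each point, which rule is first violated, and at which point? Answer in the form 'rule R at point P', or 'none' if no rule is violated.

rule 2 at point 4

Zone of each point (C = within 1σ̂, B = 1σ̂–2σ̂, A = 2σ̂–3σ̂, * = beyond 3σ̂; sign = side of CL): 1:+B, 2:-A, 3:+C, 4:-A, 5:-C, 6:-B, 7:-C, 8:+C, 9:+C, 10:-C, 11:-C, 12:-B, 13:+C, 14:+C
Rule 2 (two of three consecutive points beyond the same 2σ limit) is satisfied at point 4.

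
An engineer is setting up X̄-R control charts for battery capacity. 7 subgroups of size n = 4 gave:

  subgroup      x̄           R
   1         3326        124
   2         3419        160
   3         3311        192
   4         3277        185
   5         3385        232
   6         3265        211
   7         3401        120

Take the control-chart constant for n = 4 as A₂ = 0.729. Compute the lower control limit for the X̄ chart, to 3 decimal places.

X̄̄ = (3326 + 3419 + 3311 + 3277 + 3385 + 3265 + 3401) / 7 = 23384.0000 / 7 = 3340.5714
R̄ = (124 + 160 + 192 + 185 + 232 + 211 + 120) / 7 = 1224.0000 / 7 = 174.8571
LCL = X̄̄ − A₂·R̄ = 3340.5714 − 0.729 × 174.8571 = 3213.1006

3213.101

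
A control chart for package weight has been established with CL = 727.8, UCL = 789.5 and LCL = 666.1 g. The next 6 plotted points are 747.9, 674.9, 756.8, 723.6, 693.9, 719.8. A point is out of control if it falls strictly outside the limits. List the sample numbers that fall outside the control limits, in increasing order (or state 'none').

All 6 points lie within [666.1, 789.5].

none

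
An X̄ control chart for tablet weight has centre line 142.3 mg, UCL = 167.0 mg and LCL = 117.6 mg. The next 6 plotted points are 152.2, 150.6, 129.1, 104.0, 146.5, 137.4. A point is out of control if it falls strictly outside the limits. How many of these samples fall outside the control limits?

Compare each point to [117.6, 167.0]: sample 4 = 104.0 < LCL.

1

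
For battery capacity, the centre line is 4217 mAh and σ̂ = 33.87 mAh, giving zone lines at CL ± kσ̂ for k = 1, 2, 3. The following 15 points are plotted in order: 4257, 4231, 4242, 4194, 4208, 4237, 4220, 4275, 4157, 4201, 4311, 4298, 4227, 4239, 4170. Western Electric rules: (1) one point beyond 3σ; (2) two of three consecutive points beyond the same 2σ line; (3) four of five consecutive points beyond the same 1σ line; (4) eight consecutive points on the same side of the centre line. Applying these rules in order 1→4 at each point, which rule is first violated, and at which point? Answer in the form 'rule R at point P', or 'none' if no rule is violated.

Zone of each point (C = within 1σ̂, B = 1σ̂–2σ̂, A = 2σ̂–3σ̂, * = beyond 3σ̂; sign = side of CL): 1:+B, 2:+C, 3:+C, 4:-C, 5:-C, 6:+C, 7:+C, 8:+B, 9:-B, 10:-C, 11:+A, 12:+A, 13:+C, 14:+C, 15:-B
Rule 2 (two of three consecutive points beyond the same 2σ limit) is satisfied at point 12.

rule 2 at point 12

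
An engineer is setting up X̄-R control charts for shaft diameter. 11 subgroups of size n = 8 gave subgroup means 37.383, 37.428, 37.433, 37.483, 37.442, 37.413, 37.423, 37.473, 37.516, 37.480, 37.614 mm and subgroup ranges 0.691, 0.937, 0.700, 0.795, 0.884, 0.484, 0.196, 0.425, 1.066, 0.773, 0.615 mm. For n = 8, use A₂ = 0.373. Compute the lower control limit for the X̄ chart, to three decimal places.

X̄̄ = (37.383 + 37.428 + 37.433 + 37.483 + 37.442 + 37.413 + 37.423 + 37.473 + 37.516 + 37.480 + 37.614) / 11 = 412.0880 / 11 = 37.4625
R̄ = (0.691 + 0.937 + 0.700 + 0.795 + 0.884 + 0.484 + 0.196 + 0.425 + 1.066 + 0.773 + 0.615) / 11 = 7.5660 / 11 = 0.6878
LCL = X̄̄ − A₂·R̄ = 37.4625 − 0.373 × 0.6878 = 37.2060

37.206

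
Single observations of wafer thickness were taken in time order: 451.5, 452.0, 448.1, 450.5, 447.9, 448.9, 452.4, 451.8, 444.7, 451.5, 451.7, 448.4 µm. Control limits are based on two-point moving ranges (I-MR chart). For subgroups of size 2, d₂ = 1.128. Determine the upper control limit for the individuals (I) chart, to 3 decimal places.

457.663

X̄ = (451.5 + 452.0 + 448.1 + 450.5 + 447.9 + 448.9 + 452.4 + 451.8 + 444.7 + 451.5 + 451.7 + 448.4) / 12 = 449.9500
Moving ranges: 0.5, 3.9, 2.4, 2.6, 1.0, 3.5, 0.6, 7.1, 6.8, 0.2, 3.3; M̄R̄ = 31.9000 / 11 = 2.9000
UCL = X̄ + 3·M̄R̄/d₂ = 449.9500 + 3 × 2.9000 / 1.128 = 457.6628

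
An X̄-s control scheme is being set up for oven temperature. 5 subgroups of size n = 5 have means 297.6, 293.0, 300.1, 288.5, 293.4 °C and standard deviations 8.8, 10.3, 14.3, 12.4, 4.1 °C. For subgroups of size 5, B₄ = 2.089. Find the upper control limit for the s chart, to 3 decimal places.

s̄ = (8.8 + 10.3 + 14.3 + 12.4 + 4.1) / 5 = 9.9800
UCL_s = B₄·s̄ = 2.089 × 9.9800 = 20.8482

20.848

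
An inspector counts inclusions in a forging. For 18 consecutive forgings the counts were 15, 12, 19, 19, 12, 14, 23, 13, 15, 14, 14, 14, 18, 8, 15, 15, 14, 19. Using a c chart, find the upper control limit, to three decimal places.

26.850

c̄ = (15 + 12 + 19 + 19 + 12 + 14 + 23 + 13 + 15 + 14 + 14 + 14 + 18 + 8 + 15 + 15 + 14 + 19) / 18 = 273 / 18 = 15.1667
UCL = c̄ + 3√c̄ = 15.1667 + 3 × √15.1667 = 15.1667 + 3 × 3.8944 = 26.8500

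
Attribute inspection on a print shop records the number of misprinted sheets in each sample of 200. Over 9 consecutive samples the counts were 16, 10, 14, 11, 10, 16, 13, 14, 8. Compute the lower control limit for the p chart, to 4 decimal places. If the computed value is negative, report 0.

0.0110

p̄ = Σdᵢ / (k·n) = 112 / (9 × 200) = 0.06222
LCL = p̄ − 3·√(p̄(1−p̄)/n) = 0.06222 − 3 × 0.01708 = 0.01098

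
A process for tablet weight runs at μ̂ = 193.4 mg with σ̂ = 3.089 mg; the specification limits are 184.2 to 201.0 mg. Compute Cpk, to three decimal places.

0.820

Cpu = (USL − μ̂) / (3σ̂) = (201.0 − 193.4) / (3 × 3.089) = 0.8201; Cpl = (μ̂ − LSL) / (3σ̂) = (193.4 − 184.2) / (3 × 3.089) = 0.9928; Cpk = min(Cpu, Cpl) = 0.8201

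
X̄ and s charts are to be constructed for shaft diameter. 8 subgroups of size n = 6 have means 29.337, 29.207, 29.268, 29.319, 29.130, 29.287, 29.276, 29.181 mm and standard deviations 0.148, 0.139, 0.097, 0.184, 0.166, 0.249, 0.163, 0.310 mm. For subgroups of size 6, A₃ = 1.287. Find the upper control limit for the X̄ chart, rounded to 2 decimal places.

29.48

X̄̄ = (29.337 + 29.207 + 29.268 + 29.319 + 29.130 + 29.287 + 29.276 + 29.181) / 8 = 29.2506
s̄ = (0.148 + 0.139 + 0.097 + 0.184 + 0.166 + 0.249 + 0.163 + 0.310) / 8 = 0.1820
UCL = X̄̄ + A₃·s̄ = 29.2506 + 1.287 × 0.1820 = 29.4849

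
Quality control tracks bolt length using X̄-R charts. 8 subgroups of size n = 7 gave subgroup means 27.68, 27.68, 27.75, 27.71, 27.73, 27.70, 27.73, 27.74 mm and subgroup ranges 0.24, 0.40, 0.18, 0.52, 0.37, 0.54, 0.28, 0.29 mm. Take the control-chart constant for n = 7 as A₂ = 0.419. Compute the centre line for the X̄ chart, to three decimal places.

X̄̄ = (27.68 + 27.68 + 27.75 + 27.71 + 27.73 + 27.70 + 27.73 + 27.74) / 8 = 221.7200 / 8 = 27.7150
CL = X̄̄ = 27.7150

27.715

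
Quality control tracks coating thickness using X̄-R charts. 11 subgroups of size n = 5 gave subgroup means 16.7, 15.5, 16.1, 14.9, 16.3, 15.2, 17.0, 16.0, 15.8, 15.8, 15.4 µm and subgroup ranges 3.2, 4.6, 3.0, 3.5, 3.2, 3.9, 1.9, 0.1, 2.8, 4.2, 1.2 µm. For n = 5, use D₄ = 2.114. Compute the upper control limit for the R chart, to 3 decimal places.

6.073

R̄ = (3.2 + 4.6 + 3.0 + 3.5 + 3.2 + 3.9 + 1.9 + 0.1 + 2.8 + 4.2 + 1.2) / 11 = 31.6000 / 11 = 2.8727
UCL_R = D₄·R̄ = 2.114 × 2.8727 = 6.0729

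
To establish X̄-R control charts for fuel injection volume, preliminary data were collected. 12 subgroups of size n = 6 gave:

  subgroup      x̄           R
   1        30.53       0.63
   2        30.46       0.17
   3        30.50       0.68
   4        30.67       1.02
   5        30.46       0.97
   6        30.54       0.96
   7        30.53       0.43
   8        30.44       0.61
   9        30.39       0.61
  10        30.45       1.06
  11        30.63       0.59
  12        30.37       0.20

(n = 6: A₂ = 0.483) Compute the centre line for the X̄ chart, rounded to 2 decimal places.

X̄̄ = (30.53 + 30.46 + 30.50 + 30.67 + 30.46 + 30.54 + 30.53 + 30.44 + 30.39 + 30.45 + 30.63 + 30.37) / 12 = 365.9700 / 12 = 30.4975
CL = X̄̄ = 30.4975

30.50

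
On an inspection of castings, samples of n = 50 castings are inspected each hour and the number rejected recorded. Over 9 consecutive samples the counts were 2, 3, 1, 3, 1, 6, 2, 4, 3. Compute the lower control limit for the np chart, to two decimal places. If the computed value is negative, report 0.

0.00

p̄ = Σdᵢ / (k·n) = 25 / (9 × 50) = 0.05556
LCL = np̄ − 3·√(np̄(1−p̄)) = 2.7778 − 3 × 1.6197 = -2.0813 → 0 (negative, so LCL = 0)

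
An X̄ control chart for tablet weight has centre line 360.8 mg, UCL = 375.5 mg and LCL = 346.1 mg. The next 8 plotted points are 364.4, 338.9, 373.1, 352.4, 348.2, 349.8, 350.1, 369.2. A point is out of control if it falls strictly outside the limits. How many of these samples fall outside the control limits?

Compare each point to [346.1, 375.5]: sample 2 = 338.9 < LCL.

1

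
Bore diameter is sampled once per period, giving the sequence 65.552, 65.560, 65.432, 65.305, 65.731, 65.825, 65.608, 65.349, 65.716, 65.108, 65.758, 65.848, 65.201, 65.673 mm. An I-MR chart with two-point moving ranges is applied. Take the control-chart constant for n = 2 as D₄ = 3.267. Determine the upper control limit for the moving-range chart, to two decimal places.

Moving ranges: 0.008, 0.128, 0.127, 0.426, 0.094, 0.217, 0.259, 0.367, 0.608, 0.650, 0.090, 0.647, 0.472; M̄R̄ = 4.0930 / 13 = 0.3148
UCL_MR = D₄·M̄R̄ = 3.267 × 0.3148 = 1.0286

1.03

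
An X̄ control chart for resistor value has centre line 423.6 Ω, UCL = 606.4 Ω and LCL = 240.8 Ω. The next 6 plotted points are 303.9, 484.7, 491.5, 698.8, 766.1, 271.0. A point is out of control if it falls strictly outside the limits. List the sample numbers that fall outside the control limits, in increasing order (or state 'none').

Compare each point to [240.8, 606.4]: sample 4 = 698.8 > UCL; sample 5 = 766.1 > UCL.

4, 5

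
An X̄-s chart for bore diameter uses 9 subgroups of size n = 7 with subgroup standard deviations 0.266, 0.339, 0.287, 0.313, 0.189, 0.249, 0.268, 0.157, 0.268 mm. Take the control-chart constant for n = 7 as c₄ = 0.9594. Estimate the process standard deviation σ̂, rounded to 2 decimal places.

s̄ = (0.266 + 0.339 + 0.287 + 0.313 + 0.189 + 0.249 + 0.268 + 0.157 + 0.268) / 9 = 0.2596
σ̂ = s̄ / c₄ = 0.2596 / 0.9594 = 0.2705

0.27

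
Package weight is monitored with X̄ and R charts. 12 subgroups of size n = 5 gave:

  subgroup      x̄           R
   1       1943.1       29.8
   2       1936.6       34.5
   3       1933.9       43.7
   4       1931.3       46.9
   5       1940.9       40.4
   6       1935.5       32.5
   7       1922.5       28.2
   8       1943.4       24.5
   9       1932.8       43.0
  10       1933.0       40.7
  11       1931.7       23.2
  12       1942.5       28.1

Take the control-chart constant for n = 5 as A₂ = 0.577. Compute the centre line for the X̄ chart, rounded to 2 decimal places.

X̄̄ = (1943.1 + 1936.6 + 1933.9 + 1931.3 + 1940.9 + 1935.5 + 1922.5 + 1943.4 + 1932.8 + 1933.0 + 1931.7 + 1942.5) / 12 = 23227.2000 / 12 = 1935.6000
CL = X̄̄ = 1935.6000

1935.60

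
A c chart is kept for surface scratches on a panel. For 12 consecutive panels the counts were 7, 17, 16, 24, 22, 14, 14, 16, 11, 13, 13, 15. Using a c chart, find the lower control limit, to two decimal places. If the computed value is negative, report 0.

c̄ = (7 + 17 + 16 + 24 + 22 + 14 + 14 + 16 + 11 + 13 + 13 + 15) / 12 = 182 / 12 = 15.1667
LCL = c̄ − 3√c̄ = 15.1667 − 3 × 3.8944 = 3.4833

3.48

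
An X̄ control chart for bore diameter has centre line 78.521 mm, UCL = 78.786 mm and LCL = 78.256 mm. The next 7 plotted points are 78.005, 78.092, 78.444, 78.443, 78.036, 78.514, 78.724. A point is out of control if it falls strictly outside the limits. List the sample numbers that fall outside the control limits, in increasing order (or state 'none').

Compare each point to [78.256, 78.786]: sample 1 = 78.005 < LCL; sample 2 = 78.092 < LCL; sample 5 = 78.036 < LCL.

1, 2, 5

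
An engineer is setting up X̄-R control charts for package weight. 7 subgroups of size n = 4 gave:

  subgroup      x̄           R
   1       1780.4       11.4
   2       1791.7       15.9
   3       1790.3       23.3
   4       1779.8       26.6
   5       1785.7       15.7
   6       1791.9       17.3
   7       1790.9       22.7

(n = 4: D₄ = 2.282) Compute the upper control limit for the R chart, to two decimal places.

43.33

R̄ = (11.4 + 15.9 + 23.3 + 26.6 + 15.7 + 17.3 + 22.7) / 7 = 132.9000 / 7 = 18.9857
UCL_R = D₄·R̄ = 2.282 × 18.9857 = 43.3254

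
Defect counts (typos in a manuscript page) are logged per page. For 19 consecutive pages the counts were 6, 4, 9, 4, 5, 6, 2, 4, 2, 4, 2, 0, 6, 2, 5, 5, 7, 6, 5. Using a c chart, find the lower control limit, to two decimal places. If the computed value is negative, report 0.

0.00

c̄ = (6 + 4 + 9 + 4 + 5 + 6 + 2 + 4 + 2 + 4 + 2 + 0 + 6 + 2 + 5 + 5 + 7 + 6 + 5) / 19 = 84 / 19 = 4.4211
LCL = c̄ − 3√c̄ = 4.4211 − 3 × 2.1026 = -1.8868 → 0 (cannot be negative)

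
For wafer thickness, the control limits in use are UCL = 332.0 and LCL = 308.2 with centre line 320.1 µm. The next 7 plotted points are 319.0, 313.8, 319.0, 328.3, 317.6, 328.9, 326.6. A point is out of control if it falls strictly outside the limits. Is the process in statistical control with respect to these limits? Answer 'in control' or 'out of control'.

All 7 points lie within [308.2, 332.0].

in control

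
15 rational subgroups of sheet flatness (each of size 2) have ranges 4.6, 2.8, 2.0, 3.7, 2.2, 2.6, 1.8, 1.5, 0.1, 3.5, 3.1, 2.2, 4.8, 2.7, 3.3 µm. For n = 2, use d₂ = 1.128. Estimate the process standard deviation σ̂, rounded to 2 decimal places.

2.42

R̄ = (4.6 + 2.8 + 2.0 + 3.7 + 2.2 + 2.6 + 1.8 + 1.5 + 0.1 + 3.5 + 3.1 + 2.2 + 4.8 + 2.7 + 3.3) / 15 = 2.7267
σ̂ = R̄ / d₂ = 2.7267 / 1.128 = 2.4173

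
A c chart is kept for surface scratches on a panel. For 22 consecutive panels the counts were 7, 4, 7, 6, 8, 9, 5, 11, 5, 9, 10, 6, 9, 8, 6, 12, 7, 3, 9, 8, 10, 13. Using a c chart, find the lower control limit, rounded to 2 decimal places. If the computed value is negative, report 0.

c̄ = (7 + 4 + 7 + 6 + 8 + 9 + 5 + 11 + 5 + 9 + 10 + 6 + 9 + 8 + 6 + 12 + 7 + 3 + 9 + 8 + 10 + 13) / 22 = 172 / 22 = 7.8182
LCL = c̄ − 3√c̄ = 7.8182 − 3 × 2.7961 = -0.5701 → 0 (cannot be negative)

0.00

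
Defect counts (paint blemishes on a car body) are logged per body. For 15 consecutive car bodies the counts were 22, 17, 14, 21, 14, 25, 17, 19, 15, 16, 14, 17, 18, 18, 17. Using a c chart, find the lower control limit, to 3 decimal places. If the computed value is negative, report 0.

c̄ = (22 + 17 + 14 + 21 + 14 + 25 + 17 + 19 + 15 + 16 + 14 + 17 + 18 + 18 + 17) / 15 = 264 / 15 = 17.6000
LCL = c̄ − 3√c̄ = 17.6000 − 3 × 4.1952 = 5.0143

5.014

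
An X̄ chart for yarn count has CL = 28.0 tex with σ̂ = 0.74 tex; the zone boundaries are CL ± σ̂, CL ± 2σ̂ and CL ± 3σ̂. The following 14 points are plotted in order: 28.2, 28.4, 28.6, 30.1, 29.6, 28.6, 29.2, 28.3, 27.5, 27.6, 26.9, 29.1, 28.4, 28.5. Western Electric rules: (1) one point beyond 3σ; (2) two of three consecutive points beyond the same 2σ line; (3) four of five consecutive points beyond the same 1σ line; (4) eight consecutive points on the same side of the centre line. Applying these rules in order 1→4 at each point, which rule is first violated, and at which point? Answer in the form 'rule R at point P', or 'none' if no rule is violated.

Zone of each point (C = within 1σ̂, B = 1σ̂–2σ̂, A = 2σ̂–3σ̂, * = beyond 3σ̂; sign = side of CL): 1:+C, 2:+C, 3:+C, 4:+A, 5:+A, 6:+C, 7:+B, 8:+C, 9:-C, 10:-C, 11:-B, 12:+B, 13:+C, 14:+C
Rule 2 (two of three consecutive points beyond the same 2σ limit) is satisfied at point 5.

rule 2 at point 5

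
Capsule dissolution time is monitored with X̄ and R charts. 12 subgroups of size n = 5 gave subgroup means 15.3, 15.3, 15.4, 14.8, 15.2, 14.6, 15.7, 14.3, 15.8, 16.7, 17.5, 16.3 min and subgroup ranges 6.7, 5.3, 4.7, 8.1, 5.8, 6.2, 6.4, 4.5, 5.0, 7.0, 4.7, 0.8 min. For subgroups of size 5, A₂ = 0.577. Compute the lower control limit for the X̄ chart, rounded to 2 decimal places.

X̄̄ = (15.3 + 15.3 + 15.4 + 14.8 + 15.2 + 14.6 + 15.7 + 14.3 + 15.8 + 16.7 + 17.5 + 16.3) / 12 = 186.9000 / 12 = 15.5750
R̄ = (6.7 + 5.3 + 4.7 + 8.1 + 5.8 + 6.2 + 6.4 + 4.5 + 5.0 + 7.0 + 4.7 + 0.8) / 12 = 65.2000 / 12 = 5.4333
LCL = X̄̄ − A₂·R̄ = 15.5750 − 0.577 × 5.4333 = 12.4400

12.44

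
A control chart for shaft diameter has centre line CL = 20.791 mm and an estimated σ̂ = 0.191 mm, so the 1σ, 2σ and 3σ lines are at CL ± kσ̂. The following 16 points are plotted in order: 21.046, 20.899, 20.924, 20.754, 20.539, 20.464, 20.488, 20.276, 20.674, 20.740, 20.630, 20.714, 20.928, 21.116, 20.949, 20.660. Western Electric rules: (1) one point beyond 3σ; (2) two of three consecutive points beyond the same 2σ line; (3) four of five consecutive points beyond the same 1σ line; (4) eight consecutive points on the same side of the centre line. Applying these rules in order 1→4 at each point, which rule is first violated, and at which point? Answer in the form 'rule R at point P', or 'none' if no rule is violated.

rule 3 at point 8

Zone of each point (C = within 1σ̂, B = 1σ̂–2σ̂, A = 2σ̂–3σ̂, * = beyond 3σ̂; sign = side of CL): 1:+B, 2:+C, 3:+C, 4:-C, 5:-B, 6:-B, 7:-B, 8:-A, 9:-C, 10:-C, 11:-C, 12:-C, 13:+C, 14:+B, 15:+C, 16:-C
Rule 3 (four of five consecutive points beyond the same 1σ limit) is satisfied at point 8.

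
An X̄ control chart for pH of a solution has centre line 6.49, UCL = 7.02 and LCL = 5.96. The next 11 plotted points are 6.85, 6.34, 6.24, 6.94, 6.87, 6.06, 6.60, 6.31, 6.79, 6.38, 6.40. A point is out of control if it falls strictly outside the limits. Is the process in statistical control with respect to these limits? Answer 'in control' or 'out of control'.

in control

All 11 points lie within [5.96, 7.02].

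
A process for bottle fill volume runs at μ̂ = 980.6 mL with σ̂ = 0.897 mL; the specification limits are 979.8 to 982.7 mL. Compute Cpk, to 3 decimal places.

Cpu = (USL − μ̂) / (3σ̂) = (982.7 − 980.6) / (3 × 0.897) = 0.7804; Cpl = (μ̂ − LSL) / (3σ̂) = (980.6 − 979.8) / (3 × 0.897) = 0.2973; Cpk = min(Cpu, Cpl) = 0.2973

0.297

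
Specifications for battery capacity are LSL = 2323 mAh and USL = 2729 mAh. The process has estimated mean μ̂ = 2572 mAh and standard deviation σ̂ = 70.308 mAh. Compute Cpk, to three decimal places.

Cpu = (USL − μ̂) / (3σ̂) = (2729 − 2572) / (3 × 70.308) = 0.7443; Cpl = (μ̂ − LSL) / (3σ̂) = (2572 − 2323) / (3 × 70.308) = 1.1805; Cpk = min(Cpu, Cpl) = 0.7443

0.744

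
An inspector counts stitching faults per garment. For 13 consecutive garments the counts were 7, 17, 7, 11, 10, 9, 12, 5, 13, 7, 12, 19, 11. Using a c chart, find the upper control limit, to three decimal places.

20.614

c̄ = (7 + 17 + 7 + 11 + 10 + 9 + 12 + 5 + 13 + 7 + 12 + 19 + 11) / 13 = 140 / 13 = 10.7692
UCL = c̄ + 3√c̄ = 10.7692 + 3 × √10.7692 = 10.7692 + 3 × 3.2817 = 20.6142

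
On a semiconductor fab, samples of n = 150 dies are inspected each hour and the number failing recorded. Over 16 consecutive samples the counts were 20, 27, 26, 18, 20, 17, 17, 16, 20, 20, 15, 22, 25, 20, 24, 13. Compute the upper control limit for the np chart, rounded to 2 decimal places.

p̄ = Σdᵢ / (k·n) = 320 / (16 × 150) = 0.13333
UCL = np̄ + 3·√(np̄(1−p̄)) = 20.0000 + 3 × √(20.0000×0.86667) = 20.0000 + 3 × 4.1633 = 32.4900

32.49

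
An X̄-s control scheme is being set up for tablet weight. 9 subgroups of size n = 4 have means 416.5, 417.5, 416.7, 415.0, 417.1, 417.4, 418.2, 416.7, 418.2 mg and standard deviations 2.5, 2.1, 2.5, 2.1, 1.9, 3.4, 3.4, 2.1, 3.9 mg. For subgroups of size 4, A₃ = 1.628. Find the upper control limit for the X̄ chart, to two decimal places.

421.36

X̄̄ = (416.5 + 417.5 + 416.7 + 415.0 + 417.1 + 417.4 + 418.2 + 416.7 + 418.2) / 9 = 417.0333
s̄ = (2.5 + 2.1 + 2.5 + 2.1 + 1.9 + 3.4 + 3.4 + 2.1 + 3.9) / 9 = 2.6556
UCL = X̄̄ + A₃·s̄ = 417.0333 + 1.628 × 2.6556 = 421.3566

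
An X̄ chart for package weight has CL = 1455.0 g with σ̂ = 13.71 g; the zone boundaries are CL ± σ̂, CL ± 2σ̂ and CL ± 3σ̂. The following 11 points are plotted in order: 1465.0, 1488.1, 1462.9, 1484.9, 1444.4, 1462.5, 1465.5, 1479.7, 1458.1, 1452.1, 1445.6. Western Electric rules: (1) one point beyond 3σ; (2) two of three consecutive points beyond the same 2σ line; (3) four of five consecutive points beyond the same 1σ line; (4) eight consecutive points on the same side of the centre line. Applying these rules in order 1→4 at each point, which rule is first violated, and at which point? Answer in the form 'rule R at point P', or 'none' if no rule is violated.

Zone of each point (C = within 1σ̂, B = 1σ̂–2σ̂, A = 2σ̂–3σ̂, * = beyond 3σ̂; sign = side of CL): 1:+C, 2:+A, 3:+C, 4:+A, 5:-C, 6:+C, 7:+C, 8:+B, 9:+C, 10:-C, 11:-C
Rule 2 (two of three consecutive points beyond the same 2σ limit) is satisfied at point 4.

rule 2 at point 4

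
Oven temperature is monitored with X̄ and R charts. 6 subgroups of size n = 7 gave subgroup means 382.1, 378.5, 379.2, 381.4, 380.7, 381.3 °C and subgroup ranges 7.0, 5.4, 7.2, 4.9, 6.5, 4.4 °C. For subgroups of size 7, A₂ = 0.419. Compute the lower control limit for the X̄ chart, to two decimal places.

X̄̄ = (382.1 + 378.5 + 379.2 + 381.4 + 380.7 + 381.3) / 6 = 2283.2000 / 6 = 380.5333
R̄ = (7.0 + 5.4 + 7.2 + 4.9 + 6.5 + 4.4) / 6 = 35.4000 / 6 = 5.9000
LCL = X̄̄ − A₂·R̄ = 380.5333 − 0.419 × 5.9000 = 378.0612

378.06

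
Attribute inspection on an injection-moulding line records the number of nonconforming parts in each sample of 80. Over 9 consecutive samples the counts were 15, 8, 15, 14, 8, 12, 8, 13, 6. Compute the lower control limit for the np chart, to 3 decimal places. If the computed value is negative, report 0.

1.759

p̄ = Σdᵢ / (k·n) = 99 / (9 × 80) = 0.13750
LCL = np̄ − 3·√(np̄(1−p̄)) = 11.0000 − 3 × 3.0802 = 1.7595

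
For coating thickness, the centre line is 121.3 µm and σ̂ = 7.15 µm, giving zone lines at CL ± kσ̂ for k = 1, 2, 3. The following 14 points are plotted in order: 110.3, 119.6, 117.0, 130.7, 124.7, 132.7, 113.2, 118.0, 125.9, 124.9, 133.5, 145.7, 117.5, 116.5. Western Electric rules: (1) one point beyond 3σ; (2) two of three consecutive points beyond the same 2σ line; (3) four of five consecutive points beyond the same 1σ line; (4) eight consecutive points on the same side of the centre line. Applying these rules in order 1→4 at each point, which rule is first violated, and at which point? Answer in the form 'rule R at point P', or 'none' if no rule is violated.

rule 1 at point 12

Zone of each point (C = within 1σ̂, B = 1σ̂–2σ̂, A = 2σ̂–3σ̂, * = beyond 3σ̂; sign = side of CL): 1:-B, 2:-C, 3:-C, 4:+B, 5:+C, 6:+B, 7:-B, 8:-C, 9:+C, 10:+C, 11:+B, 12:+*, 13:-C, 14:-C
Rule 1 (one point beyond the 3σ limits) is satisfied at point 12.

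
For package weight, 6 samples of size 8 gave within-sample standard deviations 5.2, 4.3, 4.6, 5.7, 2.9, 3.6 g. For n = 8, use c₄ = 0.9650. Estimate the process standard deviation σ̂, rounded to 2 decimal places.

4.54

s̄ = (5.2 + 4.3 + 4.6 + 5.7 + 2.9 + 3.6) / 6 = 4.3833
σ̂ = s̄ / c₄ = 4.3833 / 0.9650 = 4.5423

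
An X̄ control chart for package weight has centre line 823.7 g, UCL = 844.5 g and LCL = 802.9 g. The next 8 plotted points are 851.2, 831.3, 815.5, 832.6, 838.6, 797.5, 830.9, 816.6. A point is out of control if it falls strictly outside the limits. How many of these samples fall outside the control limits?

Compare each point to [802.9, 844.5]: sample 1 = 851.2 > UCL; sample 6 = 797.5 < LCL.

2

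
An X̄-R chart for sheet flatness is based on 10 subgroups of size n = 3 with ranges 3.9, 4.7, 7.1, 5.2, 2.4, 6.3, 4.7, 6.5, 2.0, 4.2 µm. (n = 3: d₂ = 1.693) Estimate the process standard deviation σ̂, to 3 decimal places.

R̄ = (3.9 + 4.7 + 7.1 + 5.2 + 2.4 + 6.3 + 4.7 + 6.5 + 2.0 + 4.2) / 10 = 4.7000
σ̂ = R̄ / d₂ = 4.7000 / 1.693 = 2.7761

2.776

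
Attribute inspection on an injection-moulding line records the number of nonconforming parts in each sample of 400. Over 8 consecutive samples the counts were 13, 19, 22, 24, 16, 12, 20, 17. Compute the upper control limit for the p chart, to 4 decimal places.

p̄ = Σdᵢ / (k·n) = 143 / (8 × 400) = 0.04469
UCL = p̄ + 3·√(p̄(1−p̄)/n) = 0.04469 + 3 × √(0.04469×0.95531/400) = 0.04469 + 3 × 0.01033 = 0.07568

0.0757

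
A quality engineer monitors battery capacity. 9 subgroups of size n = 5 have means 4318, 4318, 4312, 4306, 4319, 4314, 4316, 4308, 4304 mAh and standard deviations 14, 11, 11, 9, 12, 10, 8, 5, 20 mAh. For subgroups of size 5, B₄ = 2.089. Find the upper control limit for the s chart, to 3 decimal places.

23.211

s̄ = (14 + 11 + 11 + 9 + 12 + 10 + 8 + 5 + 20) / 9 = 11.1111
UCL_s = B₄·s̄ = 2.089 × 11.1111 = 23.2111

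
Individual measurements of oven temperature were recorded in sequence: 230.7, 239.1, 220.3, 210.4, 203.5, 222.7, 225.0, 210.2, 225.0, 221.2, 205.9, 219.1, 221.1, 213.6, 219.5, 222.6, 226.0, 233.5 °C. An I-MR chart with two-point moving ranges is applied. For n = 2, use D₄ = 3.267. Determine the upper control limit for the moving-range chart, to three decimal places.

Moving ranges: 8.4, 18.8, 9.9, 6.9, 19.2, 2.3, 14.8, 14.8, 3.8, 15.3, 13.2, 2.0, 7.5, 5.9, 3.1, 3.4, 7.5; M̄R̄ = 156.8000 / 17 = 9.2235
UCL_MR = D₄·M̄R̄ = 3.267 × 9.2235 = 30.1333

30.133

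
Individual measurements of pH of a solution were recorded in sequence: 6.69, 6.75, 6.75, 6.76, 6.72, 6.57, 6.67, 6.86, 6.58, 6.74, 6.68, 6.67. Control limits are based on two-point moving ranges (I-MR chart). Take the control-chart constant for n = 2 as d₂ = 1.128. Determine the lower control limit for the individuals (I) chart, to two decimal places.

X̄ = (6.69 + 6.75 + 6.75 + 6.76 + 6.72 + 6.57 + 6.67 + 6.86 + 6.58 + 6.74 + 6.68 + 6.67) / 12 = 6.7033
Moving ranges: 0.06, 0.00, 0.01, 0.04, 0.15, 0.10, 0.19, 0.28, 0.16, 0.06, 0.01; M̄R̄ = 1.0600 / 11 = 0.0964
LCL = X̄ − 3·M̄R̄/d₂ = 6.7033 − 3 × 0.0964 / 1.128 = 6.4470

6.45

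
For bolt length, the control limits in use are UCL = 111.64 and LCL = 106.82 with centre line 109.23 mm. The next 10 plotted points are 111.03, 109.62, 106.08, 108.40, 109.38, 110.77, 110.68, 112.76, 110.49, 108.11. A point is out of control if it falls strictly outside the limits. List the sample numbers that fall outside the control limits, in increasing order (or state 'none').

3, 8

Compare each point to [106.82, 111.64]: sample 3 = 106.08 < LCL; sample 8 = 112.76 > UCL.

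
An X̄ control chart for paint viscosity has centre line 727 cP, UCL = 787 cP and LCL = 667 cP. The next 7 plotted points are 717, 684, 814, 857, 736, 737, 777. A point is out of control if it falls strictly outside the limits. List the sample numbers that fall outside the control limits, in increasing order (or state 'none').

3, 4

Compare each point to [667, 787]: sample 3 = 814 > UCL; sample 4 = 857 > UCL.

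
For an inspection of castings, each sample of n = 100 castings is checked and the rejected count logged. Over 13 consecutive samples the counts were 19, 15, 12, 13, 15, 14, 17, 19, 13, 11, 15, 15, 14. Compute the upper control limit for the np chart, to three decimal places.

p̄ = Σdᵢ / (k·n) = 192 / (13 × 100) = 0.14769
UCL = np̄ + 3·√(np̄(1−p̄)) = 14.7692 + 3 × √(14.7692×0.85231) = 14.7692 + 3 × 3.5479 = 25.4131

25.413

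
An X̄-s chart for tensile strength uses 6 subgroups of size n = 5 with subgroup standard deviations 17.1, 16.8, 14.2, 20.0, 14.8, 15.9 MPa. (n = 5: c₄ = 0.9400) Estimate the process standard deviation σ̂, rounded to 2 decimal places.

17.52

s̄ = (17.1 + 16.8 + 14.2 + 20.0 + 14.8 + 15.9) / 6 = 16.4667
σ̂ = s̄ / c₄ = 16.4667 / 0.9400 = 17.5177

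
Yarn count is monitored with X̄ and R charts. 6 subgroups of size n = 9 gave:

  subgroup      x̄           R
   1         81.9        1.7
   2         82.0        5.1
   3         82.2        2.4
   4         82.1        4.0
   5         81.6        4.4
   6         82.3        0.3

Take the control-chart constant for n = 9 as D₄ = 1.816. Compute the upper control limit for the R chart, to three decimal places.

R̄ = (1.7 + 5.1 + 2.4 + 4.0 + 4.4 + 0.3) / 6 = 17.9000 / 6 = 2.9833
UCL_R = D₄·R̄ = 1.816 × 2.9833 = 5.4177

5.418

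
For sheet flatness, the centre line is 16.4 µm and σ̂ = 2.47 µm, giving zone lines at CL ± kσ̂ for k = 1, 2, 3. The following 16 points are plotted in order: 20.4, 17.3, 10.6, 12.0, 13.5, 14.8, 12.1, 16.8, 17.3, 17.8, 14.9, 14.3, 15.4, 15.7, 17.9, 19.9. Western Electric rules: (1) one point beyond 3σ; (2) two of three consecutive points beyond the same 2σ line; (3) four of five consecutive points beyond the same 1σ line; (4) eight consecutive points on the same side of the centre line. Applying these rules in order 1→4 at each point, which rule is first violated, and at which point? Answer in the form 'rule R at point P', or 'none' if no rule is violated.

rule 3 at point 7

Zone of each point (C = within 1σ̂, B = 1σ̂–2σ̂, A = 2σ̂–3σ̂, * = beyond 3σ̂; sign = side of CL): 1:+B, 2:+C, 3:-A, 4:-B, 5:-B, 6:-C, 7:-B, 8:+C, 9:+C, 10:+C, 11:-C, 12:-C, 13:-C, 14:-C, 15:+C, 16:+B
Rule 3 (four of five consecutive points beyond the same 1σ limit) is satisfied at point 7.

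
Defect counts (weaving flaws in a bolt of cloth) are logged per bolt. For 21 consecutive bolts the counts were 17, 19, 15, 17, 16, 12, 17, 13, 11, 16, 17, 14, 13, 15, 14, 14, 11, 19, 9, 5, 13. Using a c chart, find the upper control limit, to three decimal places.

c̄ = (17 + 19 + 15 + 17 + 16 + 12 + 17 + 13 + 11 + 16 + 17 + 14 + 13 + 15 + 14 + 14 + 11 + 19 + 9 + 5 + 13) / 21 = 297 / 21 = 14.1429
UCL = c̄ + 3√c̄ = 14.1429 + 3 × √14.1429 = 14.1429 + 3 × 3.7607 = 25.4250

25.425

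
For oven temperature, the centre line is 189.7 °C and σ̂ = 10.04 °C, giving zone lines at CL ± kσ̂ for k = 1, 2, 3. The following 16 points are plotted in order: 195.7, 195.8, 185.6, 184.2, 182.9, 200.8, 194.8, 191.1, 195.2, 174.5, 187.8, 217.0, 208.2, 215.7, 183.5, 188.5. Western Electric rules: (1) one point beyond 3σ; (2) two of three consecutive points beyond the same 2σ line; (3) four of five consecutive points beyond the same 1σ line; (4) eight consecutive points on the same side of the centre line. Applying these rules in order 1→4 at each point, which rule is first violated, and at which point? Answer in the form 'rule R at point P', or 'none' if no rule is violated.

rule 2 at point 14

Zone of each point (C = within 1σ̂, B = 1σ̂–2σ̂, A = 2σ̂–3σ̂, * = beyond 3σ̂; sign = side of CL): 1:+C, 2:+C, 3:-C, 4:-C, 5:-C, 6:+B, 7:+C, 8:+C, 9:+C, 10:-B, 11:-C, 12:+A, 13:+B, 14:+A, 15:-C, 16:-C
Rule 2 (two of three consecutive points beyond the same 2σ limit) is satisfied at point 14.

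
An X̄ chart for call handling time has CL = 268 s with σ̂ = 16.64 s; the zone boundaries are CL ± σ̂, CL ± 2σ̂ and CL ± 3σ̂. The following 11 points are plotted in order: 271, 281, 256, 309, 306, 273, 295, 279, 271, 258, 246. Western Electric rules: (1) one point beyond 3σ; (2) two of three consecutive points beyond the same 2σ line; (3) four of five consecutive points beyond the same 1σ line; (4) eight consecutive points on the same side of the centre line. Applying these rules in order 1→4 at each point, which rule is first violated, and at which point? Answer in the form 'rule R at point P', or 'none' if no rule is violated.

Zone of each point (C = within 1σ̂, B = 1σ̂–2σ̂, A = 2σ̂–3σ̂, * = beyond 3σ̂; sign = side of CL): 1:+C, 2:+C, 3:-C, 4:+A, 5:+A, 6:+C, 7:+B, 8:+C, 9:+C, 10:-C, 11:-B
Rule 2 (two of three consecutive points beyond the same 2σ limit) is satisfied at point 5.

rule 2 at point 5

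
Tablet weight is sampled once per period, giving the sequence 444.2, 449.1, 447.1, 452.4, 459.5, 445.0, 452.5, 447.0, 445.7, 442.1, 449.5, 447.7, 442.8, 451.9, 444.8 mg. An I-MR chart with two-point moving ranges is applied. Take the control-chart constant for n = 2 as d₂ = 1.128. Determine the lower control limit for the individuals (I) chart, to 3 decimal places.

X̄ = (444.2 + 449.1 + 447.1 + 452.4 + 459.5 + 445.0 + 452.5 + 447.0 + 445.7 + 442.1 + 449.5 + 447.7 + 442.8 + 451.9 + 444.8) / 15 = 448.0867
Moving ranges: 4.9, 2.0, 5.3, 7.1, 14.5, 7.5, 5.5, 1.3, 3.6, 7.4, 1.8, 4.9, 9.1, 7.1; M̄R̄ = 82.0000 / 14 = 5.8571
LCL = X̄ − 3·M̄R̄/d₂ = 448.0867 − 3 × 5.8571 / 1.128 = 432.5092

432.509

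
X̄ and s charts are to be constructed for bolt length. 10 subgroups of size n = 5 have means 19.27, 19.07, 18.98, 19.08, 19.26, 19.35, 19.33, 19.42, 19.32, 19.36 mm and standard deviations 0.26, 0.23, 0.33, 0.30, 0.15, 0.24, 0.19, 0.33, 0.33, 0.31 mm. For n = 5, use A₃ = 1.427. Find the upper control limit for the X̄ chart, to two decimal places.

X̄̄ = (19.27 + 19.07 + 18.98 + 19.08 + 19.26 + 19.35 + 19.33 + 19.42 + 19.32 + 19.36) / 10 = 19.2440
s̄ = (0.26 + 0.23 + 0.33 + 0.30 + 0.15 + 0.24 + 0.19 + 0.33 + 0.33 + 0.31) / 10 = 0.2670
UCL = X̄̄ + A₃·s̄ = 19.2440 + 1.427 × 0.2670 = 19.6250

19.63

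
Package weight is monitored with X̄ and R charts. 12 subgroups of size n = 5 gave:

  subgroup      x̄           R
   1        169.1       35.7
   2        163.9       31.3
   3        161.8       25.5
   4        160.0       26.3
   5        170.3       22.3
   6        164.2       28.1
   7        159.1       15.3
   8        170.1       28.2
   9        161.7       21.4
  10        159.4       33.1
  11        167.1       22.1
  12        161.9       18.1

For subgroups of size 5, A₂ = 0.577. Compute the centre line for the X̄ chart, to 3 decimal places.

X̄̄ = (169.1 + 163.9 + 161.8 + 160.0 + 170.3 + 164.2 + 159.1 + 170.1 + 161.7 + 159.4 + 167.1 + 161.9) / 12 = 1968.6000 / 12 = 164.0500
CL = X̄̄ = 164.0500

164.050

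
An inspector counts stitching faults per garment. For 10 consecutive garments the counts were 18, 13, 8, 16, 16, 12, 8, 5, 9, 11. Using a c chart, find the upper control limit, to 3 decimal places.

c̄ = (18 + 13 + 8 + 16 + 16 + 12 + 8 + 5 + 9 + 11) / 10 = 116 / 10 = 11.6000
UCL = c̄ + 3√c̄ = 11.6000 + 3 × √11.6000 = 11.6000 + 3 × 3.4059 = 21.8176

21.818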